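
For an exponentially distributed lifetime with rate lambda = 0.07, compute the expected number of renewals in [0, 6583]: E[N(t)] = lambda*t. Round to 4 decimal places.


lambda = 0.07
t = 6583
E[N(t)] = lambda * t
E[N(t)] = 0.07 * 6583
E[N(t)] = 460.81

460.81


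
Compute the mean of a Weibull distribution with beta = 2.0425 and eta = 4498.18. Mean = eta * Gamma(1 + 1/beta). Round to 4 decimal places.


beta = 2.0425, eta = 4498.18
1/beta = 0.4896
1 + 1/beta = 1.4896
Gamma(1.4896) = 0.8859
Mean = 4498.18 * 0.8859
Mean = 3985.0974

3985.0974


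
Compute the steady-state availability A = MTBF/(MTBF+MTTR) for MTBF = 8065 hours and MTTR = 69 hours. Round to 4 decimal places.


MTBF = 8065
MTTR = 69
MTBF + MTTR = 8134
A = 8065 / 8134
A = 0.9915

0.9915


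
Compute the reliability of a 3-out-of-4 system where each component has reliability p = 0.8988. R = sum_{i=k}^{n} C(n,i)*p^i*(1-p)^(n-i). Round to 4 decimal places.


k = 3, n = 4, p = 0.8988
i=3: C(4,3)=4 * 0.8988^3 * 0.1012^1 = 0.2939
i=4: C(4,4)=1 * 0.8988^4 * 0.1012^0 = 0.6526
R = sum of terms = 0.9465

0.9465


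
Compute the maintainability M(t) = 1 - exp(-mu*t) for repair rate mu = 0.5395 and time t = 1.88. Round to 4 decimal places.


mu = 0.5395, t = 1.88
mu * t = 0.5395 * 1.88 = 1.0143
exp(-1.0143) = 0.3627
M(t) = 1 - 0.3627
M(t) = 0.6373

0.6373


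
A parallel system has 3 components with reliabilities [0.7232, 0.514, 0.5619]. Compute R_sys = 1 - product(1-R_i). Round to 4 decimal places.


Components: [0.7232, 0.514, 0.5619]
(1 - 0.7232) = 0.2768, running product = 0.2768
(1 - 0.514) = 0.486, running product = 0.1345
(1 - 0.5619) = 0.4381, running product = 0.0589
Product of (1-R_i) = 0.0589
R_sys = 1 - 0.0589 = 0.9411

0.9411


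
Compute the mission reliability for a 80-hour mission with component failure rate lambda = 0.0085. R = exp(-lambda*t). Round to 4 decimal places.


lambda = 0.0085
mission_time = 80
lambda * t = 0.0085 * 80 = 0.68
R = exp(-0.68)
R = 0.5066

0.5066


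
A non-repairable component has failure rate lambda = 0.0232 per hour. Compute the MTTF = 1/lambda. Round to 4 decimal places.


lambda = 0.0232
MTTF = 1 / 0.0232
MTTF = 43.1034

43.1034


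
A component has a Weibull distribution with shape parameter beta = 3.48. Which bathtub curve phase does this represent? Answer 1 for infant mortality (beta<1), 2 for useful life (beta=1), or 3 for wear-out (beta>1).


beta = 3.48
Compare beta to 1:
beta < 1 => infant mortality (phase 1)
beta = 1 => useful life (phase 2)
beta > 1 => wear-out (phase 3)
Since beta = 3.48, this is wear-out (increasing failure rate)
Phase = 3

3


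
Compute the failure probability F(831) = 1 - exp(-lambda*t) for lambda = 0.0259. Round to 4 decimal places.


lambda = 0.0259, t = 831
lambda * t = 21.5229
exp(-21.5229) = 0.0
F(t) = 1 - 0.0
F(t) = 1.0

1.0


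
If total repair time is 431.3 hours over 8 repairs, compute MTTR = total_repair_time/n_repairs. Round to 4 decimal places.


total_repair_time = 431.3
n_repairs = 8
MTTR = 431.3 / 8
MTTR = 53.9125

53.9125


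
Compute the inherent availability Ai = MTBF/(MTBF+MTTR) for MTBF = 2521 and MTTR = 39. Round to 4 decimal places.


MTBF = 2521
MTTR = 39
MTBF + MTTR = 2560
Ai = 2521 / 2560
Ai = 0.9848

0.9848


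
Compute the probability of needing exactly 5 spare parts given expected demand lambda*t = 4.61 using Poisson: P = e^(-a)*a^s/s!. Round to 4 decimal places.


a = 4.61, s = 5
e^(-a) = e^(-4.61) = 0.01
a^s = 4.61^5 = 2082.1146
s! = 120
P = 0.01 * 2082.1146 / 120
P = 0.1727

0.1727


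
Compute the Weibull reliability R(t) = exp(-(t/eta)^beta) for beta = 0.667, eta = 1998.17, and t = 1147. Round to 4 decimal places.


beta = 0.667, eta = 1998.17, t = 1147
t/eta = 1147 / 1998.17 = 0.574
(t/eta)^beta = 0.574^0.667 = 0.6906
R(t) = exp(-0.6906)
R(t) = 0.5013

0.5013


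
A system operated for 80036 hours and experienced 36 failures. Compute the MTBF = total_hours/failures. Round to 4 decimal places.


total_hours = 80036
failures = 36
MTBF = 80036 / 36
MTBF = 2223.2222

2223.2222


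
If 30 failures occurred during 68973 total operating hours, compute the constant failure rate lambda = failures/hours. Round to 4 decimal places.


failures = 30
total_hours = 68973
lambda = 30 / 68973
lambda = 0.0004

0.0004


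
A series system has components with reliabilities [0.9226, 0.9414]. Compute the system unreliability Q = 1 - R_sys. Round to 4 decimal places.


Components: [0.9226, 0.9414]
After component 1: product = 0.9226
After component 2: product = 0.8685
R_sys = 0.8685
Q = 1 - 0.8685 = 0.1315

0.1315


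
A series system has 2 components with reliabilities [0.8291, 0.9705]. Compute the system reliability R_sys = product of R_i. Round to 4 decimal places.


Components: [0.8291, 0.9705]
After component 1 (R=0.8291): product = 0.8291
After component 2 (R=0.9705): product = 0.8046
R_sys = 0.8046

0.8046


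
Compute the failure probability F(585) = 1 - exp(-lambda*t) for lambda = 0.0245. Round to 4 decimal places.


lambda = 0.0245, t = 585
lambda * t = 14.3325
exp(-14.3325) = 0.0
F(t) = 1 - 0.0
F(t) = 1.0

1.0


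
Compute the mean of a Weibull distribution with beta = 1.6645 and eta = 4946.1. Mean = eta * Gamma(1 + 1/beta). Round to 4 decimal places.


beta = 1.6645, eta = 4946.1
1/beta = 0.6008
1 + 1/beta = 1.6008
Gamma(1.6008) = 0.8936
Mean = 4946.1 * 0.8936
Mean = 4419.8525

4419.8525


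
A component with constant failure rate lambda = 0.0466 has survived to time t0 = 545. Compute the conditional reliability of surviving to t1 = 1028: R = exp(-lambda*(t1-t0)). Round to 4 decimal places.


lambda = 0.0466
t0 = 545, t1 = 1028
t1 - t0 = 483
lambda * (t1-t0) = 0.0466 * 483 = 22.5078
R = exp(-22.5078)
R = 0.0

0.0


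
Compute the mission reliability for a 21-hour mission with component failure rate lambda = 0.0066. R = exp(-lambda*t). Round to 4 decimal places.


lambda = 0.0066
mission_time = 21
lambda * t = 0.0066 * 21 = 0.1386
R = exp(-0.1386)
R = 0.8706

0.8706


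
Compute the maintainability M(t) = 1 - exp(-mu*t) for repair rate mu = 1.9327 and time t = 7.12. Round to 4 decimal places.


mu = 1.9327, t = 7.12
mu * t = 1.9327 * 7.12 = 13.7608
exp(-13.7608) = 0.0
M(t) = 1 - 0.0
M(t) = 1.0

1.0


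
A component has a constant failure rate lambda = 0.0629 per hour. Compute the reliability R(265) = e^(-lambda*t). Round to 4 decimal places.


lambda = 0.0629
t = 265
lambda * t = 16.6685
R(t) = e^(-16.6685)
R(t) = 0.0

0.0


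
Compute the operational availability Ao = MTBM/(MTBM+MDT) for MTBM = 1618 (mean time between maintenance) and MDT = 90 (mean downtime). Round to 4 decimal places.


MTBM = 1618
MDT = 90
MTBM + MDT = 1708
Ao = 1618 / 1708
Ao = 0.9473

0.9473


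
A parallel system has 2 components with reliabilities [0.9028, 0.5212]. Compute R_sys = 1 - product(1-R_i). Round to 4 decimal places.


Components: [0.9028, 0.5212]
(1 - 0.9028) = 0.0972, running product = 0.0972
(1 - 0.5212) = 0.4788, running product = 0.0465
Product of (1-R_i) = 0.0465
R_sys = 1 - 0.0465 = 0.9535

0.9535


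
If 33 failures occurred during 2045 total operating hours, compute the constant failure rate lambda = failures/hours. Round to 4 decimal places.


failures = 33
total_hours = 2045
lambda = 33 / 2045
lambda = 0.0161

0.0161


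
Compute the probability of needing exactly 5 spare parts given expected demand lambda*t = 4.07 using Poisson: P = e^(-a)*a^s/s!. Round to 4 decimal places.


a = 4.07, s = 5
e^(-a) = e^(-4.07) = 0.0171
a^s = 4.07^5 = 1116.7914
s! = 120
P = 0.0171 * 1116.7914 / 120
P = 0.1589

0.1589


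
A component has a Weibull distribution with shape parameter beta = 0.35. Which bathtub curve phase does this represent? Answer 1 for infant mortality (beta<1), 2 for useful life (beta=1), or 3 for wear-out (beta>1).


beta = 0.35
Compare beta to 1:
beta < 1 => infant mortality (phase 1)
beta = 1 => useful life (phase 2)
beta > 1 => wear-out (phase 3)
Since beta = 0.35, this is infant mortality (decreasing failure rate)
Phase = 1

1


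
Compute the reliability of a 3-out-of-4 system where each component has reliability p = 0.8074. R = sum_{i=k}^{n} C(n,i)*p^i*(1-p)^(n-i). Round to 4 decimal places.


k = 3, n = 4, p = 0.8074
i=3: C(4,3)=4 * 0.8074^3 * 0.1926^1 = 0.4055
i=4: C(4,4)=1 * 0.8074^4 * 0.1926^0 = 0.425
R = sum of terms = 0.8305

0.8305


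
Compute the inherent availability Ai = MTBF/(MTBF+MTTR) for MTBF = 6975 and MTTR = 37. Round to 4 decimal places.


MTBF = 6975
MTTR = 37
MTBF + MTTR = 7012
Ai = 6975 / 7012
Ai = 0.9947

0.9947


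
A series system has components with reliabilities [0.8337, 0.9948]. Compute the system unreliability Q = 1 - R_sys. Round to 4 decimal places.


Components: [0.8337, 0.9948]
After component 1: product = 0.8337
After component 2: product = 0.8294
R_sys = 0.8294
Q = 1 - 0.8294 = 0.1706

0.1706


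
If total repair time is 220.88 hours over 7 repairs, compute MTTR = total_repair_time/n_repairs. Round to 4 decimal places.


total_repair_time = 220.88
n_repairs = 7
MTTR = 220.88 / 7
MTTR = 31.5543

31.5543


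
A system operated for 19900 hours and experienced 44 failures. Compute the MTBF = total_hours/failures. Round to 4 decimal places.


total_hours = 19900
failures = 44
MTBF = 19900 / 44
MTBF = 452.2727

452.2727


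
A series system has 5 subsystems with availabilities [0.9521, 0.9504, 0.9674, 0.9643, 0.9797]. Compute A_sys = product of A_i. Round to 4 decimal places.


Subsystems: [0.9521, 0.9504, 0.9674, 0.9643, 0.9797]
After subsystem 1 (A=0.9521): product = 0.9521
After subsystem 2 (A=0.9504): product = 0.9049
After subsystem 3 (A=0.9674): product = 0.8754
After subsystem 4 (A=0.9643): product = 0.8441
After subsystem 5 (A=0.9797): product = 0.827
A_sys = 0.827

0.827


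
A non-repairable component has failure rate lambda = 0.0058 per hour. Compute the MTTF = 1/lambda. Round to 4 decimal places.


lambda = 0.0058
MTTF = 1 / 0.0058
MTTF = 172.4138

172.4138


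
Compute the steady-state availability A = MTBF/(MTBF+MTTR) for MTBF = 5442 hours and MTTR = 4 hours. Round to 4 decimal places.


MTBF = 5442
MTTR = 4
MTBF + MTTR = 5446
A = 5442 / 5446
A = 0.9993

0.9993


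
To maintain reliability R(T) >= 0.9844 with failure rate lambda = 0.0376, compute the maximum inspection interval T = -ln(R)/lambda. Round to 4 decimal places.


R_target = 0.9844
lambda = 0.0376
-ln(0.9844) = 0.0157
T = 0.0157 / 0.0376
T = 0.4182

0.4182


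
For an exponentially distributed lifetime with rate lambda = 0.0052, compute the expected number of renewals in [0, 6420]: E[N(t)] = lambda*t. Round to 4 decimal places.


lambda = 0.0052
t = 6420
E[N(t)] = lambda * t
E[N(t)] = 0.0052 * 6420
E[N(t)] = 33.384

33.384


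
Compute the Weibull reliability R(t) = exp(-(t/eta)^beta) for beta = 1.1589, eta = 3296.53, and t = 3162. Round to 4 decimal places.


beta = 1.1589, eta = 3296.53, t = 3162
t/eta = 3162 / 3296.53 = 0.9592
(t/eta)^beta = 0.9592^1.1589 = 0.9529
R(t) = exp(-0.9529)
R(t) = 0.3856

0.3856


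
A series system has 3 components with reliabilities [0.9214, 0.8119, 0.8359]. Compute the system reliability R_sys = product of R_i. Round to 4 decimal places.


Components: [0.9214, 0.8119, 0.8359]
After component 1 (R=0.9214): product = 0.9214
After component 2 (R=0.8119): product = 0.7481
After component 3 (R=0.8359): product = 0.6253
R_sys = 0.6253

0.6253


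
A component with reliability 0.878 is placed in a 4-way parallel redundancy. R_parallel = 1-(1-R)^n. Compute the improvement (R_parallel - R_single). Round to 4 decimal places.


R_single = 0.878, n = 4
1 - R_single = 0.122
(1 - R_single)^n = 0.122^4 = 0.0002
R_parallel = 1 - 0.0002 = 0.9998
Improvement = 0.9998 - 0.878
Improvement = 0.1218

0.1218


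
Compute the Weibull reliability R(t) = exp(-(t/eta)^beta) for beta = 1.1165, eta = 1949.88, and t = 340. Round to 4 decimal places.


beta = 1.1165, eta = 1949.88, t = 340
t/eta = 340 / 1949.88 = 0.1744
(t/eta)^beta = 0.1744^1.1165 = 0.1423
R(t) = exp(-0.1423)
R(t) = 0.8674

0.8674


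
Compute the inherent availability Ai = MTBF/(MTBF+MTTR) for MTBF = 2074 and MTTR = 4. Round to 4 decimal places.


MTBF = 2074
MTTR = 4
MTBF + MTTR = 2078
Ai = 2074 / 2078
Ai = 0.9981

0.9981


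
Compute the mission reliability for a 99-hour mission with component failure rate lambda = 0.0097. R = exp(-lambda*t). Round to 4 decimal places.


lambda = 0.0097
mission_time = 99
lambda * t = 0.0097 * 99 = 0.9603
R = exp(-0.9603)
R = 0.3828

0.3828


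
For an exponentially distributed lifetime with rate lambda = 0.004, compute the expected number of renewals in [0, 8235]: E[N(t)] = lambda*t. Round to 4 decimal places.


lambda = 0.004
t = 8235
E[N(t)] = lambda * t
E[N(t)] = 0.004 * 8235
E[N(t)] = 32.94

32.94


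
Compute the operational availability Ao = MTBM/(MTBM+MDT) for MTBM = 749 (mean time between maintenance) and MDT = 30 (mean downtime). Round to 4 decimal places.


MTBM = 749
MDT = 30
MTBM + MDT = 779
Ao = 749 / 779
Ao = 0.9615

0.9615


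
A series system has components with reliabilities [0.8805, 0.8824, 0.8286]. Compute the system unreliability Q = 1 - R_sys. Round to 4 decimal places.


Components: [0.8805, 0.8824, 0.8286]
After component 1: product = 0.8805
After component 2: product = 0.777
After component 3: product = 0.6438
R_sys = 0.6438
Q = 1 - 0.6438 = 0.3562

0.3562


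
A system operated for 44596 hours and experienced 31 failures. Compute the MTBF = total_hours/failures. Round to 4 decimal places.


total_hours = 44596
failures = 31
MTBF = 44596 / 31
MTBF = 1438.5806

1438.5806


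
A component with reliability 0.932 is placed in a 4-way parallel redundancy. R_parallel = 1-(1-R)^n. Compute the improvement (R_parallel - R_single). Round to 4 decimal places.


R_single = 0.932, n = 4
1 - R_single = 0.068
(1 - R_single)^n = 0.068^4 = 0.0
R_parallel = 1 - 0.0 = 1.0
Improvement = 1.0 - 0.932
Improvement = 0.068

0.068


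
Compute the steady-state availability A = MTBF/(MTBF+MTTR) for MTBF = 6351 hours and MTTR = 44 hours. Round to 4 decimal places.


MTBF = 6351
MTTR = 44
MTBF + MTTR = 6395
A = 6351 / 6395
A = 0.9931

0.9931


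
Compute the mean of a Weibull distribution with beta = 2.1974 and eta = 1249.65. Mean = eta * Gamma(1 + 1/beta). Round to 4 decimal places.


beta = 2.1974, eta = 1249.65
1/beta = 0.4551
1 + 1/beta = 1.4551
Gamma(1.4551) = 0.8856
Mean = 1249.65 * 0.8856
Mean = 1106.717

1106.717


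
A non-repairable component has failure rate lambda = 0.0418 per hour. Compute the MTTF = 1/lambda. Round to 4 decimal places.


lambda = 0.0418
MTTF = 1 / 0.0418
MTTF = 23.9234

23.9234


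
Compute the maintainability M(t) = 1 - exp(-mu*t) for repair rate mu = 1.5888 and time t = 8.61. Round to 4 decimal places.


mu = 1.5888, t = 8.61
mu * t = 1.5888 * 8.61 = 13.6796
exp(-13.6796) = 0.0
M(t) = 1 - 0.0
M(t) = 1.0

1.0


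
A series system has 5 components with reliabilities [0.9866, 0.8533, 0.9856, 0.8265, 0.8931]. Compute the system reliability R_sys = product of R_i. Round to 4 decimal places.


Components: [0.9866, 0.8533, 0.9856, 0.8265, 0.8931]
After component 1 (R=0.9866): product = 0.9866
After component 2 (R=0.8533): product = 0.8419
After component 3 (R=0.9856): product = 0.8297
After component 4 (R=0.8265): product = 0.6858
After component 5 (R=0.8931): product = 0.6125
R_sys = 0.6125

0.6125


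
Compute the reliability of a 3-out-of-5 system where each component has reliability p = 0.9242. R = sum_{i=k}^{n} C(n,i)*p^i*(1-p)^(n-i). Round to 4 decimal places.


k = 3, n = 5, p = 0.9242
i=3: C(5,3)=10 * 0.9242^3 * 0.0758^2 = 0.0454
i=4: C(5,4)=5 * 0.9242^4 * 0.0758^1 = 0.2765
i=5: C(5,5)=1 * 0.9242^5 * 0.0758^0 = 0.6743
R = sum of terms = 0.9961

0.9961


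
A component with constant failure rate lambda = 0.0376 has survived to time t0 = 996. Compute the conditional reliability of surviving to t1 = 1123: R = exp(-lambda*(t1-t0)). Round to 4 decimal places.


lambda = 0.0376
t0 = 996, t1 = 1123
t1 - t0 = 127
lambda * (t1-t0) = 0.0376 * 127 = 4.7752
R = exp(-4.7752)
R = 0.0084

0.0084


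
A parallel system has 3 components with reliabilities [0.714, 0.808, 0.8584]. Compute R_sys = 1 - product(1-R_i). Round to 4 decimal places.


Components: [0.714, 0.808, 0.8584]
(1 - 0.714) = 0.286, running product = 0.286
(1 - 0.808) = 0.192, running product = 0.0549
(1 - 0.8584) = 0.1416, running product = 0.0078
Product of (1-R_i) = 0.0078
R_sys = 1 - 0.0078 = 0.9922

0.9922


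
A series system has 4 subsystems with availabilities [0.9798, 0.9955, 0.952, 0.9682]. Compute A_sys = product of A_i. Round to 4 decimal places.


Subsystems: [0.9798, 0.9955, 0.952, 0.9682]
After subsystem 1 (A=0.9798): product = 0.9798
After subsystem 2 (A=0.9955): product = 0.9754
After subsystem 3 (A=0.952): product = 0.9286
After subsystem 4 (A=0.9682): product = 0.899
A_sys = 0.899

0.899


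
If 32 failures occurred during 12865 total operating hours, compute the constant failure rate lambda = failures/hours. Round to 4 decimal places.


failures = 32
total_hours = 12865
lambda = 32 / 12865
lambda = 0.0025

0.0025


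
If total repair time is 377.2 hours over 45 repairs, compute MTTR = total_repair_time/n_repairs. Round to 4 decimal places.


total_repair_time = 377.2
n_repairs = 45
MTTR = 377.2 / 45
MTTR = 8.3822

8.3822


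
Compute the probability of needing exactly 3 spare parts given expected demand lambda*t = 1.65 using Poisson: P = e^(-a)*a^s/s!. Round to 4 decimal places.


a = 1.65, s = 3
e^(-a) = e^(-1.65) = 0.192
a^s = 1.65^3 = 4.4921
s! = 6
P = 0.192 * 4.4921 / 6
P = 0.1438

0.1438


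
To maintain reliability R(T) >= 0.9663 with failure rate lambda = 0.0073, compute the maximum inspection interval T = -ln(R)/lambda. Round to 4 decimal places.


R_target = 0.9663
lambda = 0.0073
-ln(0.9663) = 0.0343
T = 0.0343 / 0.0073
T = 4.696

4.696


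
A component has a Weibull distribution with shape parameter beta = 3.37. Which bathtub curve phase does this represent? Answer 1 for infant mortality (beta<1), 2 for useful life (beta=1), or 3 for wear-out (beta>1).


beta = 3.37
Compare beta to 1:
beta < 1 => infant mortality (phase 1)
beta = 1 => useful life (phase 2)
beta > 1 => wear-out (phase 3)
Since beta = 3.37, this is wear-out (increasing failure rate)
Phase = 3

3


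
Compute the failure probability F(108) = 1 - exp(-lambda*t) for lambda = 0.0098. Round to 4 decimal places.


lambda = 0.0098, t = 108
lambda * t = 1.0584
exp(-1.0584) = 0.347
F(t) = 1 - 0.347
F(t) = 0.653

0.653


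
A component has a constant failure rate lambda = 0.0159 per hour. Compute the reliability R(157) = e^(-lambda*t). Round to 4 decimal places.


lambda = 0.0159
t = 157
lambda * t = 2.4963
R(t) = e^(-2.4963)
R(t) = 0.0824

0.0824


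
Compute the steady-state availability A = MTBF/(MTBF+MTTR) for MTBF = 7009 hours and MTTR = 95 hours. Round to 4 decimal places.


MTBF = 7009
MTTR = 95
MTBF + MTTR = 7104
A = 7009 / 7104
A = 0.9866

0.9866


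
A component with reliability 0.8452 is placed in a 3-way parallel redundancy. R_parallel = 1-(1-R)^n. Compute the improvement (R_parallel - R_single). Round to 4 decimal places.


R_single = 0.8452, n = 3
1 - R_single = 0.1548
(1 - R_single)^n = 0.1548^3 = 0.0037
R_parallel = 1 - 0.0037 = 0.9963
Improvement = 0.9963 - 0.8452
Improvement = 0.1511

0.1511


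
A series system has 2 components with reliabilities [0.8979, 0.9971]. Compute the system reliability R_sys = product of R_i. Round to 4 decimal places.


Components: [0.8979, 0.9971]
After component 1 (R=0.8979): product = 0.8979
After component 2 (R=0.9971): product = 0.8953
R_sys = 0.8953

0.8953


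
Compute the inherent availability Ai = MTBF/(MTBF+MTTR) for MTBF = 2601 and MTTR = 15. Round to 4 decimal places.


MTBF = 2601
MTTR = 15
MTBF + MTTR = 2616
Ai = 2601 / 2616
Ai = 0.9943

0.9943


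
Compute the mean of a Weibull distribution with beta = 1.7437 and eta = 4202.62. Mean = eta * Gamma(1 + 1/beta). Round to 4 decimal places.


beta = 1.7437, eta = 4202.62
1/beta = 0.5735
1 + 1/beta = 1.5735
Gamma(1.5735) = 0.8908
Mean = 4202.62 * 0.8908
Mean = 3743.7172

3743.7172


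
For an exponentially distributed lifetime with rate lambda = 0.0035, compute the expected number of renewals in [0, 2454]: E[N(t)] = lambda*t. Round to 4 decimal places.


lambda = 0.0035
t = 2454
E[N(t)] = lambda * t
E[N(t)] = 0.0035 * 2454
E[N(t)] = 8.589

8.589


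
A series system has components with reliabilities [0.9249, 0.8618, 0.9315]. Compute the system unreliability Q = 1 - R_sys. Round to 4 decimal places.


Components: [0.9249, 0.8618, 0.9315]
After component 1: product = 0.9249
After component 2: product = 0.7971
After component 3: product = 0.7425
R_sys = 0.7425
Q = 1 - 0.7425 = 0.2575

0.2575


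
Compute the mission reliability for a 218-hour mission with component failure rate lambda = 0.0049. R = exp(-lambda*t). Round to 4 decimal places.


lambda = 0.0049
mission_time = 218
lambda * t = 0.0049 * 218 = 1.0682
R = exp(-1.0682)
R = 0.3436

0.3436


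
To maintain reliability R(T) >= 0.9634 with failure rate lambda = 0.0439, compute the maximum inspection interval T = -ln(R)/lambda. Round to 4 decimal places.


R_target = 0.9634
lambda = 0.0439
-ln(0.9634) = 0.0373
T = 0.0373 / 0.0439
T = 0.8494

0.8494


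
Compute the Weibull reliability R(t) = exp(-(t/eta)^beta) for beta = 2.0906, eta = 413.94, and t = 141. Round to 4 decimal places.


beta = 2.0906, eta = 413.94, t = 141
t/eta = 141 / 413.94 = 0.3406
(t/eta)^beta = 0.3406^2.0906 = 0.1052
R(t) = exp(-0.1052)
R(t) = 0.9001

0.9001


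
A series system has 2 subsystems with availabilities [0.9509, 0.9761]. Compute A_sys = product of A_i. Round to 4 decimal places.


Subsystems: [0.9509, 0.9761]
After subsystem 1 (A=0.9509): product = 0.9509
After subsystem 2 (A=0.9761): product = 0.9282
A_sys = 0.9282

0.9282


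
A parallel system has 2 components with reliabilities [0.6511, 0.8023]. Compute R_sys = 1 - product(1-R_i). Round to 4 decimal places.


Components: [0.6511, 0.8023]
(1 - 0.6511) = 0.3489, running product = 0.3489
(1 - 0.8023) = 0.1977, running product = 0.069
Product of (1-R_i) = 0.069
R_sys = 1 - 0.069 = 0.931

0.931


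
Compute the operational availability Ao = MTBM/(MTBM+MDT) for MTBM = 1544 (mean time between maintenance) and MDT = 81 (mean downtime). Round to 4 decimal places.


MTBM = 1544
MDT = 81
MTBM + MDT = 1625
Ao = 1544 / 1625
Ao = 0.9502

0.9502


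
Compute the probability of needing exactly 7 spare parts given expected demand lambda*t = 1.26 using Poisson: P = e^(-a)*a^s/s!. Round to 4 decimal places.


a = 1.26, s = 7
e^(-a) = e^(-1.26) = 0.2837
a^s = 1.26^7 = 5.0419
s! = 5040
P = 0.2837 * 5.0419 / 5040
P = 0.0003

0.0003


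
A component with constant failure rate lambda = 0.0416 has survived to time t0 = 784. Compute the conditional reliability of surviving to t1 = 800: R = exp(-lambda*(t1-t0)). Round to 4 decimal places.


lambda = 0.0416
t0 = 784, t1 = 800
t1 - t0 = 16
lambda * (t1-t0) = 0.0416 * 16 = 0.6656
R = exp(-0.6656)
R = 0.514

0.514


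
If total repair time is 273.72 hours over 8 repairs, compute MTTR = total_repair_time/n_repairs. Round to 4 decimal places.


total_repair_time = 273.72
n_repairs = 8
MTTR = 273.72 / 8
MTTR = 34.215

34.215


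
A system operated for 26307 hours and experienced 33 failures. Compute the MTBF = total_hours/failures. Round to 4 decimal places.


total_hours = 26307
failures = 33
MTBF = 26307 / 33
MTBF = 797.1818

797.1818


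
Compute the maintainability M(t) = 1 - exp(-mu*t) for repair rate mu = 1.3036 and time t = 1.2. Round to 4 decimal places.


mu = 1.3036, t = 1.2
mu * t = 1.3036 * 1.2 = 1.5643
exp(-1.5643) = 0.2092
M(t) = 1 - 0.2092
M(t) = 0.7908

0.7908


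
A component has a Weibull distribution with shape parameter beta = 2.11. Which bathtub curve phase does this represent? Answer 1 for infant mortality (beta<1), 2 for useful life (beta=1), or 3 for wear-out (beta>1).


beta = 2.11
Compare beta to 1:
beta < 1 => infant mortality (phase 1)
beta = 1 => useful life (phase 2)
beta > 1 => wear-out (phase 3)
Since beta = 2.11, this is wear-out (increasing failure rate)
Phase = 3

3


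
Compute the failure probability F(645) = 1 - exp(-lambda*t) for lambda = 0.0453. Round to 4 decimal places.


lambda = 0.0453, t = 645
lambda * t = 29.2185
exp(-29.2185) = 0.0
F(t) = 1 - 0.0
F(t) = 1.0

1.0


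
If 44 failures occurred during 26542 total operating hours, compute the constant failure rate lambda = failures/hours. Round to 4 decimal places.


failures = 44
total_hours = 26542
lambda = 44 / 26542
lambda = 0.0017

0.0017


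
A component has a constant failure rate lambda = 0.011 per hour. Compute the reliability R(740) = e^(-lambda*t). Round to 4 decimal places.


lambda = 0.011
t = 740
lambda * t = 8.14
R(t) = e^(-8.14)
R(t) = 0.0003

0.0003


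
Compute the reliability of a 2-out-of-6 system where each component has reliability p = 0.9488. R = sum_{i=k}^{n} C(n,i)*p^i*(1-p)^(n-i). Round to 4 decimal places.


k = 2, n = 6, p = 0.9488
i=2: C(6,2)=15 * 0.9488^2 * 0.0512^4 = 0.0001
i=3: C(6,3)=20 * 0.9488^3 * 0.0512^3 = 0.0023
i=4: C(6,4)=15 * 0.9488^4 * 0.0512^2 = 0.0319
i=5: C(6,5)=6 * 0.9488^5 * 0.0512^1 = 0.2362
i=6: C(6,6)=1 * 0.9488^6 * 0.0512^0 = 0.7295
R = sum of terms = 1.0

1.0


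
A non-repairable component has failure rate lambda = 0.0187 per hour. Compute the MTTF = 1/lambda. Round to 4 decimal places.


lambda = 0.0187
MTTF = 1 / 0.0187
MTTF = 53.4759

53.4759


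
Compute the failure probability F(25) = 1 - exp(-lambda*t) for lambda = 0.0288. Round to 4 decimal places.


lambda = 0.0288, t = 25
lambda * t = 0.72
exp(-0.72) = 0.4868
F(t) = 1 - 0.4868
F(t) = 0.5132

0.5132


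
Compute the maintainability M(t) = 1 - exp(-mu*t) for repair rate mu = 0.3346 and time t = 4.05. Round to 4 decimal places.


mu = 0.3346, t = 4.05
mu * t = 0.3346 * 4.05 = 1.3551
exp(-1.3551) = 0.2579
M(t) = 1 - 0.2579
M(t) = 0.7421

0.7421


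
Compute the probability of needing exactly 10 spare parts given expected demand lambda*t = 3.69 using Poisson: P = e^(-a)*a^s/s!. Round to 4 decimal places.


a = 3.69, s = 10
e^(-a) = e^(-3.69) = 0.025
a^s = 3.69^10 = 468019.191
s! = 3628800
P = 0.025 * 468019.191 / 3628800
P = 0.0032

0.0032


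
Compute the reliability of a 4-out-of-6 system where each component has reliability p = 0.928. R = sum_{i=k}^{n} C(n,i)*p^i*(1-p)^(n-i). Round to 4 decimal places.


k = 4, n = 6, p = 0.928
i=4: C(6,4)=15 * 0.928^4 * 0.072^2 = 0.0577
i=5: C(6,5)=6 * 0.928^5 * 0.072^1 = 0.2973
i=6: C(6,6)=1 * 0.928^6 * 0.072^0 = 0.6387
R = sum of terms = 0.9937

0.9937


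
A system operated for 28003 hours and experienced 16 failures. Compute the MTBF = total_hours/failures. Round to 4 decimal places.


total_hours = 28003
failures = 16
MTBF = 28003 / 16
MTBF = 1750.1875

1750.1875


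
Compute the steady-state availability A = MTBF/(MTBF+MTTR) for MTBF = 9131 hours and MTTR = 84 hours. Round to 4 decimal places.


MTBF = 9131
MTTR = 84
MTBF + MTTR = 9215
A = 9131 / 9215
A = 0.9909

0.9909


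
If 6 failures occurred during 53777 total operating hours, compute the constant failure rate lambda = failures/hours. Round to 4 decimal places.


failures = 6
total_hours = 53777
lambda = 6 / 53777
lambda = 0.0001

0.0001


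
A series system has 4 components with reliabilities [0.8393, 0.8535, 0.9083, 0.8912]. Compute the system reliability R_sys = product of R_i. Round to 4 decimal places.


Components: [0.8393, 0.8535, 0.9083, 0.8912]
After component 1 (R=0.8393): product = 0.8393
After component 2 (R=0.8535): product = 0.7163
After component 3 (R=0.9083): product = 0.6507
After component 4 (R=0.8912): product = 0.5799
R_sys = 0.5799

0.5799


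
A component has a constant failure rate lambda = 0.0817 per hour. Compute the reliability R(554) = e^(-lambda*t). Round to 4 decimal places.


lambda = 0.0817
t = 554
lambda * t = 45.2618
R(t) = e^(-45.2618)
R(t) = 0.0

0.0


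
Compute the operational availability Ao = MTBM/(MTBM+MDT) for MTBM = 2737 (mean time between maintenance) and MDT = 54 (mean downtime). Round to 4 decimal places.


MTBM = 2737
MDT = 54
MTBM + MDT = 2791
Ao = 2737 / 2791
Ao = 0.9807

0.9807


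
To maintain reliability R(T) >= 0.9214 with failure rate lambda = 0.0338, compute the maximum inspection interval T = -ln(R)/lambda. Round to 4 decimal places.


R_target = 0.9214
lambda = 0.0338
-ln(0.9214) = 0.0819
T = 0.0819 / 0.0338
T = 2.4219

2.4219


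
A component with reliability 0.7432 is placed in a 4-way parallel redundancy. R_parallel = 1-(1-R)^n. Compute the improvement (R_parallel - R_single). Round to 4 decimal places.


R_single = 0.7432, n = 4
1 - R_single = 0.2568
(1 - R_single)^n = 0.2568^4 = 0.0043
R_parallel = 1 - 0.0043 = 0.9957
Improvement = 0.9957 - 0.7432
Improvement = 0.2525

0.2525


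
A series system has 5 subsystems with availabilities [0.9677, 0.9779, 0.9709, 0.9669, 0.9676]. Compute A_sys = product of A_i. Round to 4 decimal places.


Subsystems: [0.9677, 0.9779, 0.9709, 0.9669, 0.9676]
After subsystem 1 (A=0.9677): product = 0.9677
After subsystem 2 (A=0.9779): product = 0.9463
After subsystem 3 (A=0.9709): product = 0.9188
After subsystem 4 (A=0.9669): product = 0.8884
After subsystem 5 (A=0.9676): product = 0.8596
A_sys = 0.8596

0.8596


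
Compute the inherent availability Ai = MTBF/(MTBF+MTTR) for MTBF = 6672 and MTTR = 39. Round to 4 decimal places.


MTBF = 6672
MTTR = 39
MTBF + MTTR = 6711
Ai = 6672 / 6711
Ai = 0.9942

0.9942


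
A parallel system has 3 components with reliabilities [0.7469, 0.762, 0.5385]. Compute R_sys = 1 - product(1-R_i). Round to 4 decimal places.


Components: [0.7469, 0.762, 0.5385]
(1 - 0.7469) = 0.2531, running product = 0.2531
(1 - 0.762) = 0.238, running product = 0.0602
(1 - 0.5385) = 0.4615, running product = 0.0278
Product of (1-R_i) = 0.0278
R_sys = 1 - 0.0278 = 0.9722

0.9722


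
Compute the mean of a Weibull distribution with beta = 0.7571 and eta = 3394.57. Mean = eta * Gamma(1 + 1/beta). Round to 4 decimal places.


beta = 0.7571, eta = 3394.57
1/beta = 1.3208
1 + 1/beta = 2.3208
Gamma(2.3208) = 1.1815
Mean = 3394.57 * 1.1815
Mean = 4010.7664

4010.7664


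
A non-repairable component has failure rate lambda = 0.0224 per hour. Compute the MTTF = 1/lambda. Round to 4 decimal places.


lambda = 0.0224
MTTF = 1 / 0.0224
MTTF = 44.6429

44.6429


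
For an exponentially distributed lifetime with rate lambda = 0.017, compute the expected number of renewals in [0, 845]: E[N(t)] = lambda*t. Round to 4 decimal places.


lambda = 0.017
t = 845
E[N(t)] = lambda * t
E[N(t)] = 0.017 * 845
E[N(t)] = 14.365

14.365


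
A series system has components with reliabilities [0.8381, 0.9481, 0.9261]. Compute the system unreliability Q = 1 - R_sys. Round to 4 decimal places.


Components: [0.8381, 0.9481, 0.9261]
After component 1: product = 0.8381
After component 2: product = 0.7946
After component 3: product = 0.7359
R_sys = 0.7359
Q = 1 - 0.7359 = 0.2641

0.2641


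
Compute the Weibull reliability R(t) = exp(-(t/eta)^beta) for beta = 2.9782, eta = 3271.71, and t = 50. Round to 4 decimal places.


beta = 2.9782, eta = 3271.71, t = 50
t/eta = 50 / 3271.71 = 0.0153
(t/eta)^beta = 0.0153^2.9782 = 0.0
R(t) = exp(-0.0)
R(t) = 1.0

1.0


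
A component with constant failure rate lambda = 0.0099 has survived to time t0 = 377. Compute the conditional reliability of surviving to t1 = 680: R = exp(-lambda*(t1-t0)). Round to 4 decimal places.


lambda = 0.0099
t0 = 377, t1 = 680
t1 - t0 = 303
lambda * (t1-t0) = 0.0099 * 303 = 2.9997
R = exp(-2.9997)
R = 0.0498

0.0498


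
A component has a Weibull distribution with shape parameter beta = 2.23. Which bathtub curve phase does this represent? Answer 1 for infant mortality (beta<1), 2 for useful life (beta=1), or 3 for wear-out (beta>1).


beta = 2.23
Compare beta to 1:
beta < 1 => infant mortality (phase 1)
beta = 1 => useful life (phase 2)
beta > 1 => wear-out (phase 3)
Since beta = 2.23, this is wear-out (increasing failure rate)
Phase = 3

3


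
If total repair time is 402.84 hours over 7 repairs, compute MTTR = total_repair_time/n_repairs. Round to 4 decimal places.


total_repair_time = 402.84
n_repairs = 7
MTTR = 402.84 / 7
MTTR = 57.5486

57.5486


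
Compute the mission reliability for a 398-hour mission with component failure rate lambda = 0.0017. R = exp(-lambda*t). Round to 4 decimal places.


lambda = 0.0017
mission_time = 398
lambda * t = 0.0017 * 398 = 0.6766
R = exp(-0.6766)
R = 0.5083

0.5083


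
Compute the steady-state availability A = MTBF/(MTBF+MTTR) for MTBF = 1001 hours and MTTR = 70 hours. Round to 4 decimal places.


MTBF = 1001
MTTR = 70
MTBF + MTTR = 1071
A = 1001 / 1071
A = 0.9346

0.9346


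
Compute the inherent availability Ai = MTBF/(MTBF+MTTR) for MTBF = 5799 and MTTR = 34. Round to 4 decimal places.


MTBF = 5799
MTTR = 34
MTBF + MTTR = 5833
Ai = 5799 / 5833
Ai = 0.9942

0.9942


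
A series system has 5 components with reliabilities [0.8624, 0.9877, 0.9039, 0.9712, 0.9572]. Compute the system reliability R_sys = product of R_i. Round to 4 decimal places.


Components: [0.8624, 0.9877, 0.9039, 0.9712, 0.9572]
After component 1 (R=0.8624): product = 0.8624
After component 2 (R=0.9877): product = 0.8518
After component 3 (R=0.9039): product = 0.7699
After component 4 (R=0.9712): product = 0.7478
After component 5 (R=0.9572): product = 0.7158
R_sys = 0.7158

0.7158


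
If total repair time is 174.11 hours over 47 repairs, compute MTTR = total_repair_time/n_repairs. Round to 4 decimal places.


total_repair_time = 174.11
n_repairs = 47
MTTR = 174.11 / 47
MTTR = 3.7045

3.7045


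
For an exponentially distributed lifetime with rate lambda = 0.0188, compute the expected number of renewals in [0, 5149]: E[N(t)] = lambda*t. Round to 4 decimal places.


lambda = 0.0188
t = 5149
E[N(t)] = lambda * t
E[N(t)] = 0.0188 * 5149
E[N(t)] = 96.8012

96.8012


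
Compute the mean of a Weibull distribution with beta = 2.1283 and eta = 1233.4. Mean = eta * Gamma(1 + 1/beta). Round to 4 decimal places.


beta = 2.1283, eta = 1233.4
1/beta = 0.4699
1 + 1/beta = 1.4699
Gamma(1.4699) = 0.8856
Mean = 1233.4 * 0.8856
Mean = 1092.3387

1092.3387


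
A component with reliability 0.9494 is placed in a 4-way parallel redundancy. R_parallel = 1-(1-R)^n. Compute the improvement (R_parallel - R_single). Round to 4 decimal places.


R_single = 0.9494, n = 4
1 - R_single = 0.0506
(1 - R_single)^n = 0.0506^4 = 0.0
R_parallel = 1 - 0.0 = 1.0
Improvement = 1.0 - 0.9494
Improvement = 0.0506

0.0506


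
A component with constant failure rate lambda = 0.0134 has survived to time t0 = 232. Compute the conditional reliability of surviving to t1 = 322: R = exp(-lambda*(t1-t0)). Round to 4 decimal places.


lambda = 0.0134
t0 = 232, t1 = 322
t1 - t0 = 90
lambda * (t1-t0) = 0.0134 * 90 = 1.206
R = exp(-1.206)
R = 0.2994

0.2994


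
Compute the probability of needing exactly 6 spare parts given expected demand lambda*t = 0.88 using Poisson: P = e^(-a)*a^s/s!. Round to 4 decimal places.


a = 0.88, s = 6
e^(-a) = e^(-0.88) = 0.4148
a^s = 0.88^6 = 0.4644
s! = 720
P = 0.4148 * 0.4644 / 720
P = 0.0003

0.0003


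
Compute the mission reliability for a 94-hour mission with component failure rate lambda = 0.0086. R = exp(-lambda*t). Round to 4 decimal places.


lambda = 0.0086
mission_time = 94
lambda * t = 0.0086 * 94 = 0.8084
R = exp(-0.8084)
R = 0.4456

0.4456


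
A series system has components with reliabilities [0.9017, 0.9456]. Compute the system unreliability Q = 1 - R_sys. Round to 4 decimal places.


Components: [0.9017, 0.9456]
After component 1: product = 0.9017
After component 2: product = 0.8526
R_sys = 0.8526
Q = 1 - 0.8526 = 0.1474

0.1474


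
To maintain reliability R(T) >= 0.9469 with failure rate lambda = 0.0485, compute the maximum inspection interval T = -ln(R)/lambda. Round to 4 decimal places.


R_target = 0.9469
lambda = 0.0485
-ln(0.9469) = 0.0546
T = 0.0546 / 0.0485
T = 1.125

1.125


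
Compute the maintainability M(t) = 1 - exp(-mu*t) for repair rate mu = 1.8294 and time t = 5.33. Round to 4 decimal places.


mu = 1.8294, t = 5.33
mu * t = 1.8294 * 5.33 = 9.7507
exp(-9.7507) = 0.0001
M(t) = 1 - 0.0001
M(t) = 0.9999

0.9999


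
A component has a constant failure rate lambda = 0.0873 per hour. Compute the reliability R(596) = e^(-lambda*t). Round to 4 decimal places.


lambda = 0.0873
t = 596
lambda * t = 52.0308
R(t) = e^(-52.0308)
R(t) = 0.0

0.0


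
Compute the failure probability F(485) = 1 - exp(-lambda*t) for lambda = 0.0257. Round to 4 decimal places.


lambda = 0.0257, t = 485
lambda * t = 12.4645
exp(-12.4645) = 0.0
F(t) = 1 - 0.0
F(t) = 1.0

1.0


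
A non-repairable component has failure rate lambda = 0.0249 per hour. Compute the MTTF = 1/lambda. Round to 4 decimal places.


lambda = 0.0249
MTTF = 1 / 0.0249
MTTF = 40.1606

40.1606


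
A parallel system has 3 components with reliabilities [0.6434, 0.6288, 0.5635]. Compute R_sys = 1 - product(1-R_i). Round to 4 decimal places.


Components: [0.6434, 0.6288, 0.5635]
(1 - 0.6434) = 0.3566, running product = 0.3566
(1 - 0.6288) = 0.3712, running product = 0.1324
(1 - 0.5635) = 0.4365, running product = 0.0578
Product of (1-R_i) = 0.0578
R_sys = 1 - 0.0578 = 0.9422

0.9422


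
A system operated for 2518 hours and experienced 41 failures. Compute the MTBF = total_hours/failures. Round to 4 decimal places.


total_hours = 2518
failures = 41
MTBF = 2518 / 41
MTBF = 61.4146

61.4146


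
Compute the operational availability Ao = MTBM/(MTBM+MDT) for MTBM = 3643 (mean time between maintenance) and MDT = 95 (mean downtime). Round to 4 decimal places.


MTBM = 3643
MDT = 95
MTBM + MDT = 3738
Ao = 3643 / 3738
Ao = 0.9746

0.9746


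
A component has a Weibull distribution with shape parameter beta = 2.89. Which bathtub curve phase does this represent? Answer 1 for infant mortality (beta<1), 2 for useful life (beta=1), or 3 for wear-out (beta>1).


beta = 2.89
Compare beta to 1:
beta < 1 => infant mortality (phase 1)
beta = 1 => useful life (phase 2)
beta > 1 => wear-out (phase 3)
Since beta = 2.89, this is wear-out (increasing failure rate)
Phase = 3

3


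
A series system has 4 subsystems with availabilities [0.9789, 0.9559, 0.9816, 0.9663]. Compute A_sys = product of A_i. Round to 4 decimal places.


Subsystems: [0.9789, 0.9559, 0.9816, 0.9663]
After subsystem 1 (A=0.9789): product = 0.9789
After subsystem 2 (A=0.9559): product = 0.9357
After subsystem 3 (A=0.9816): product = 0.9185
After subsystem 4 (A=0.9663): product = 0.8876
A_sys = 0.8876

0.8876


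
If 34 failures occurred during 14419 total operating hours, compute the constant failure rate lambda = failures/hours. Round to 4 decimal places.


failures = 34
total_hours = 14419
lambda = 34 / 14419
lambda = 0.0024

0.0024


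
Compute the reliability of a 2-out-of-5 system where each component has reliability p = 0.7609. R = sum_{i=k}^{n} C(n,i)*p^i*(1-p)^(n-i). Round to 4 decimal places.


k = 2, n = 5, p = 0.7609
i=2: C(5,2)=10 * 0.7609^2 * 0.2391^3 = 0.0791
i=3: C(5,3)=10 * 0.7609^3 * 0.2391^2 = 0.2518
i=4: C(5,4)=5 * 0.7609^4 * 0.2391^1 = 0.4007
i=5: C(5,5)=1 * 0.7609^5 * 0.2391^0 = 0.2551
R = sum of terms = 0.9868

0.9868


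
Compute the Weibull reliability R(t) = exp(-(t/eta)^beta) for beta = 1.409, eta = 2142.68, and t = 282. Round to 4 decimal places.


beta = 1.409, eta = 2142.68, t = 282
t/eta = 282 / 2142.68 = 0.1316
(t/eta)^beta = 0.1316^1.409 = 0.0574
R(t) = exp(-0.0574)
R(t) = 0.9442

0.9442


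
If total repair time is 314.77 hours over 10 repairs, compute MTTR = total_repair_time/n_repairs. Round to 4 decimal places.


total_repair_time = 314.77
n_repairs = 10
MTTR = 314.77 / 10
MTTR = 31.477

31.477
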